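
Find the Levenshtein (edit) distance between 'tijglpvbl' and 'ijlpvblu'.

Let D[i][j] be the edit distance between the first i characters of 'tijglpvbl' and the first j characters of 'ijlpvblu', with D[i][0] = i, D[0][j] = j, and D[i][j] = D[i-1][j-1] if the characters match, else 1 + min(D[i-1][j], D[i][j-1], D[i-1][j-1]). Filling the table (rows: prefixes of 'tijglpvbl', columns: prefixes of 'ijlpvblu'):
     ε  i  j  l  p  v  b  l  u
  ε  0  1  2  3  4  5  6  7  8
  t  1  1  2  3  4  5  6  7  8
  i  2  1  2  3  4  5  6  7  8
  j  3  2  1  2  3  4  5  6  7
  g  4  3  2  2  3  4  5  6  7
  l  5  4  3  2  3  4  5  5  6
  p  6  5  4  3  2  3  4  5  6
  v  7  6  5  4  3  2  3  4  5
  b  8  7  6  5  4  3  2  3  4
  l  9  8  7  6  5  4  3  2  3
The bottom-right entry gives D[9][8] = 3, so no sequence of fewer than 3 edits works. Backtracking through the table gives one optimal edit sequence (3 edits):
  tijglpvbl → ijglpvbl (del t @1)
  ijglpvbl → ijlpvbl (del g @3)
  ijlpvbl → ijlpvblu (ins u @8)
Edit distance = 3.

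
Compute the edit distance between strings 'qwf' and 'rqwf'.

Let D[i][j] be the edit distance between the first i characters of 'qwf' and the first j characters of 'rqwf', with D[i][0] = i, D[0][j] = j, and D[i][j] = D[i-1][j-1] if the characters match, else 1 + min(D[i-1][j], D[i][j-1], D[i-1][j-1]). Filling the table (rows: prefixes of 'qwf', columns: prefixes of 'rqwf'):
     ε  r  q  w  f
  ε  0  1  2  3  4
  q  1  1  1  2  3
  w  2  2  2  1  2
  f  3  3  3  2  1
The bottom-right entry gives D[3][4] = 1, so no sequence of fewer than 1 edit works. Backtracking through the table gives one optimal edit sequence (1 edit):
  qwf → rqwf (ins r @1)
Edit distance = 1.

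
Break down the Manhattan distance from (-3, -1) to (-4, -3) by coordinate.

Σ|x_i - y_i| = |-3 - (-4)| + |-1 - (-3)| = 1 + 2 = 3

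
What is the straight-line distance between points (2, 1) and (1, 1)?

√(Σ(x_i - y_i)²) = √((2 - 1)² + (1 - 1)²)
= √(1² + 0²) = √(1 + 0) = √1 = 1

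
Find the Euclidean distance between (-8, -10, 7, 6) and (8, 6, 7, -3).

√(Σ(x_i - y_i)²) = √((-8 - 8)² + (-10 - 6)² + (7 - 7)² + (6 - (-3))²)
= √((-16)² + (-16)² + 0² + 9²) = √(256 + 256 + 0 + 81) = √593 ≈ 24.3516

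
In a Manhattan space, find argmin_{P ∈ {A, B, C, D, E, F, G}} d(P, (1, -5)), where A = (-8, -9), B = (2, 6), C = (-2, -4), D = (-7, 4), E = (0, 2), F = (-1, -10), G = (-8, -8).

Distances: d(A) = 13, d(B) = 12, d(C) = 4, d(D) = 17, d(E) = 8, d(F) = 7, d(G) = 12. Nearest: C = (-2, -4) with distance 4.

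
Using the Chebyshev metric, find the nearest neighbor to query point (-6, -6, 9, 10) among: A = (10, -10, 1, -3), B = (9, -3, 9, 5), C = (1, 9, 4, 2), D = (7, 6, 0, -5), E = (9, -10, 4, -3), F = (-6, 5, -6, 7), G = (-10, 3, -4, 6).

Distances: d(A) = 16, d(B) = 15, d(C) = 15, d(D) = 15, d(E) = 15, d(F) = 15, d(G) = 13. Nearest: G = (-10, 3, -4, 6) with distance 13.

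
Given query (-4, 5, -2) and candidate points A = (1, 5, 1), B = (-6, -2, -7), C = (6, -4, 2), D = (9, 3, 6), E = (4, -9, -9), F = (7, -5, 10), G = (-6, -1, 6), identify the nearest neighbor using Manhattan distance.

Distances: d(A) = 8, d(B) = 14, d(C) = 23, d(D) = 23, d(E) = 29, d(F) = 33, d(G) = 16. Nearest: A = (1, 5, 1) with distance 8.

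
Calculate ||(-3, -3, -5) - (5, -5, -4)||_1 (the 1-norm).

Σ|x_i - y_i| = |-3 - 5| + |-3 - (-5)| + |-5 - (-4)| = 8 + 2 + 1 = 11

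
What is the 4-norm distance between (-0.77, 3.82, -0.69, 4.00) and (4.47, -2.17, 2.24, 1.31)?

(Σ|x_i - y_i|^4)^(1/4) = (|-0.77 - 4.47|^4 + |3.82 - (-2.17)|^4 + |-0.69 - 2.24|^4 + |4 - 1.31|^4)^(1/4)
= (5.24^4 + 5.99^4 + 2.93^4 + 2.69^4)^(1/4) ≈ (753.9198 + 1287.3816 + 73.7005 + 52.3611)^(1/4) = (2167.363)^(1/4) ≈ 6.8231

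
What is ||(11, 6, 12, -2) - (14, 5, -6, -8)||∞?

max(|x_i - y_i|) = max(|11 - 14|, |6 - 5|, |12 - (-6)|, |-2 - (-8)|) = max(3, 1, 18, 6) = 18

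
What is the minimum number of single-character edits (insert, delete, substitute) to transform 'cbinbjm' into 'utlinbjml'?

Let D[i][j] be the edit distance between the first i characters of 'cbinbjm' and the first j characters of 'utlinbjml', with D[i][0] = i, D[0][j] = j, and D[i][j] = D[i-1][j-1] if the characters match, else 1 + min(D[i-1][j], D[i][j-1], D[i-1][j-1]). Filling the table (rows: prefixes of 'cbinbjm', columns: prefixes of 'utlinbjml'):
     ε  u  t  l  i  n  b  j  m  l
  ε  0  1  2  3  4  5  6  7  8  9
  c  1  1  2  3  4  5  6  7  8  9
  b  2  2  2  3  4  5  5  6  7  8
  i  3  3  3  3  3  4  5  6  7  8
  n  4  4  4  4  4  3  4  5  6  7
  b  5  5  5  5  5  4  3  4  5  6
  j  6  6  6  6  6  5  4  3  4  5
  m  7  7  7  7  7  6  5  4  3  4
The bottom-right entry gives D[7][9] = 4, so no sequence of fewer than 4 edits works. Backtracking through the table gives one optimal edit sequence (4 edits):
  cbinbjm → ucbinbjm (ins u @1)
  ucbinbjm → utbinbjm (sub c→t @2)
  utbinbjm → utlinbjm (sub b→l @3)
  utlinbjm → utlinbjml (ins l @9)
Edit distance = 4.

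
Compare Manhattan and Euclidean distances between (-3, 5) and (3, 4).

L1 = |-3 - 3| + |5 - 4| = 6 + 1 = 7
L2 = √(6² + 1²) = √37 ≈ 6.0828
L1 ≥ L2 always (equality iff movement is along one axis); L1 > L2 here.
Ratio L1/L2 = 7/√37 ≈ 1.1508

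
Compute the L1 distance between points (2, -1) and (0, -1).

Σ|x_i - y_i| = |2 - 0| + |-1 - (-1)| = 2 + 0 = 2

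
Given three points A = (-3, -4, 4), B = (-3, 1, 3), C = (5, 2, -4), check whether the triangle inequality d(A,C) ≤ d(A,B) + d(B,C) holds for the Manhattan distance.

d(A,B) = 0 + 5 + 1 = 6, d(B,C) = 8 + 1 + 7 = 16, d(A,C) = 8 + 6 + 8 = 22.
d(A,C) = 22 ≤ 6 + 16 = 22. Triangle inequality is satisfied.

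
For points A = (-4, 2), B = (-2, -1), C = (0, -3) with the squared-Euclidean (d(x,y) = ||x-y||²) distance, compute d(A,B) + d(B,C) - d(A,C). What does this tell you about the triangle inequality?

d(A,B) = 2² + 3² = 13, d(B,C) = 2² + 2² = 8, d(A,C) = 4² + 5² = 41.
d(A,B) + d(B,C) - d(A,C) = 13 + 8 - 41 = 21 - 41 = -20. This is < 0, so the triangle inequality FAILS for these points (squared-Euclidean is not a metric).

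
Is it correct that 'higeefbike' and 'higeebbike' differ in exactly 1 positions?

Differing positions: 6. Hamming distance = 1, so the claim is true.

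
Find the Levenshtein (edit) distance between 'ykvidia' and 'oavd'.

Let D[i][j] be the edit distance between the first i characters of 'ykvidia' and the first j characters of 'oavd', with D[i][0] = i, D[0][j] = j, and D[i][j] = D[i-1][j-1] if the characters match, else 1 + min(D[i-1][j], D[i][j-1], D[i-1][j-1]). Filling the table (rows: prefixes of 'ykvidia', columns: prefixes of 'oavd'):
     ε  o  a  v  d
  ε  0  1  2  3  4
  y  1  1  2  3  4
  k  2  2  2  3  4
  v  3  3  3  2  3
  i  4  4  4  3  3
  d  5  5  5  4  3
  i  6  6  6  5  4
  a  7  7  6  6  5
The bottom-right entry gives D[7][4] = 5, so no sequence of fewer than 5 edits works. Backtracking through the table gives one optimal edit sequence (5 edits):
  ykvidia → okvidia (sub y→o @1)
  okvidia → oavidia (sub k→a @2)
  oavidia → oavdia (del i @4)
  oavdia → oavda (del i @5)
  oavda → oavd (del a @5)
Edit distance = 5.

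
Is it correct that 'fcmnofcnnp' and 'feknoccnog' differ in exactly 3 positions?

Differing positions: 2, 3, 6, 9, 10. Hamming distance = 5, so the claim that d_H = 3 is false.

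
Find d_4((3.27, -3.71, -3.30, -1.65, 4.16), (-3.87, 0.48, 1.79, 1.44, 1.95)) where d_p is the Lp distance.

(Σ|x_i - y_i|^4)^(1/4) = (|3.27 - (-3.87)|^4 + |-3.71 - 0.48|^4 + |-3.3 - 1.79|^4 + |-1.65 - 1.44|^4 + |4.16 - 1.95|^4)^(1/4)
= (7.14^4 + 4.19^4 + 5.09^4 + 3.09^4 + 2.21^4)^(1/4) ≈ (2598.9196 + 308.2166 + 671.2296 + 91.1662 + 23.8544)^(1/4) = (3693.3864)^(1/4) ≈ 7.7957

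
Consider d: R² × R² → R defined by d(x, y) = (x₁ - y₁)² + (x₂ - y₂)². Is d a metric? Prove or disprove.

No. The squared Euclidean distance fails the triangle inequality. Counterexample: x = (0, 0), y = (1, 1), z = (2, 2). d(x,z) = 2² + 2² = 8, but d(x,y) + d(y,z) = (1² + 1²) + (1² + 1²) = 2 + 2 = 4. Since 8 > 4, the triangle inequality is violated. (Note: √d, the ordinary Euclidean distance, IS a metric.)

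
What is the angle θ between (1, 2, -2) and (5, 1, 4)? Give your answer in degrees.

With u = (1, 2, -2), v = (5, 1, 4):
u·v = 1·5 + 2·1 + (-2)·4 = 5 + 2 + (-8) = -1.
|u| = √(1² + 2² + (-2)²) = √9, |v| = √(5² + 1² + 4²) = √42, so |u||v| = √(9·42) = √378.
cos θ = (u·v)/(|u||v|) = -1/√378 ≈ -0.051434
θ = arccos(-0.051434) ≈ 92.95°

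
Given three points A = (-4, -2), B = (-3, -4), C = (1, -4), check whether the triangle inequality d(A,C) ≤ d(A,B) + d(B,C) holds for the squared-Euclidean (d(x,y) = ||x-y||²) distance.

d(A,B) = 1² + 2² = 5, d(B,C) = 4² + 0² = 16, d(A,C) = 5² + 2² = 29.
d(A,C) = 29 > 5 + 16 = 21. Triangle inequality is VIOLATED. (Squared-Euclidean is not a metric — this is a counterexample.)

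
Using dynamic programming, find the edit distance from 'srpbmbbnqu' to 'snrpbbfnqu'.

Let D[i][j] be the edit distance between the first i characters of 'srpbmbbnqu' and the first j characters of 'snrpbbfnqu', with D[i][0] = i, D[0][j] = j, and D[i][j] = D[i-1][j-1] if the characters match, else 1 + min(D[i-1][j], D[i][j-1], D[i-1][j-1]). Filling the table (rows: prefixes of 'srpbmbbnqu', columns: prefixes of 'snrpbbfnqu'):
     ε  s  n  r  p  b  b  f  n  q  u
  ε  0  1  2  3  4  5  6  7  8  9 10
  s  1  0  1  2  3  4  5  6  7  8  9
  r  2  1  1  1  2  3  4  5  6  7  8
  p  3  2  2  2  1  2  3  4  5  6  7
  b  4  3  3  3  2  1  2  3  4  5  6
  m  5  4  4  4  3  2  2  3  4  5  6
  b  6  5  5  5  4  3  2  3  4  5  6
  b  7  6  6  6  5  4  3  3  4  5  6
  n  8  7  6  7  6  5  4  4  3  4  5
  q  9  8  7  7  7  6  5  5  4  3  4
  u 10  9  8  8  8  7  6  6  5  4  3
The bottom-right entry gives D[10][10] = 3, so no sequence of fewer than 3 edits works. Backtracking through the table gives one optimal edit sequence (3 edits):
  srpbmbbnqu → snrpbmbbnqu (ins n @2)
  snrpbmbbnqu → snrpbbbnqu (del m @6)
  snrpbbbnqu → snrpbbfnqu (sub b→f @7)
Edit distance = 3.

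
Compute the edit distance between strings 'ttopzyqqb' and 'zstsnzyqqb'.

Let D[i][j] be the edit distance between the first i characters of 'ttopzyqqb' and the first j characters of 'zstsnzyqqb', with D[i][0] = i, D[0][j] = j, and D[i][j] = D[i-1][j-1] if the characters match, else 1 + min(D[i-1][j], D[i][j-1], D[i-1][j-1]). Filling the table (rows: prefixes of 'ttopzyqqb', columns: prefixes of 'zstsnzyqqb'):
     ε  z  s  t  s  n  z  y  q  q  b
  ε  0  1  2  3  4  5  6  7  8  9 10
  t  1  1  2  2  3  4  5  6  7  8  9
  t  2  2  2  2  3  4  5  6  7  8  9
  o  3  3  3  3  3  4  5  6  7  8  9
  p  4  4  4  4  4  4  5  6  7  8  9
  z  5  4  5  5  5  5  4  5  6  7  8
  y  6  5  5  6  6  6  5  4  5  6  7
  q  7  6  6  6  7  7  6  5  4  5  6
  q  8  7  7  7  7  8  7  6  5  4  5
  b  9  8  8  8  8  8  8  7  6  5  4
The bottom-right entry gives D[9][10] = 4, so no sequence of fewer than 4 edits works. Backtracking through the table gives one optimal edit sequence (4 edits):
  ttopzyqqb → zttopzyqqb (ins z @1)
  zttopzyqqb → zstopzyqqb (sub t→s @2)
  zstopzyqqb → zstspzyqqb (sub o→s @4)
  zstspzyqqb → zstsnzyqqb (sub p→n @5)
Edit distance = 4.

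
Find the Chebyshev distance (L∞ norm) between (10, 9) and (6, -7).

max(|x_i - y_i|) = max(|10 - 6|, |9 - (-7)|) = max(4, 16) = 16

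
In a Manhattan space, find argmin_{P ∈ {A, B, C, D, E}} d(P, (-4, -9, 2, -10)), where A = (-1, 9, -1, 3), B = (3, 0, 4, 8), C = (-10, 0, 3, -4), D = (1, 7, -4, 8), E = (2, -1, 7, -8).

Distances: d(A) = 37, d(B) = 36, d(C) = 22, d(D) = 45, d(E) = 21. Nearest: E = (2, -1, 7, -8) with distance 21.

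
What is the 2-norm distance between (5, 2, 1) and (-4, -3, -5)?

(Σ|x_i - y_i|^2)^(1/2) = (|5 - (-4)|^2 + |2 - (-3)|^2 + |1 - (-5)|^2)^(1/2)
= (9^2 + 5^2 + 6^2)^(1/2) = (81 + 25 + 36)^(1/2) = (142)^(1/2) ≈ 11.9164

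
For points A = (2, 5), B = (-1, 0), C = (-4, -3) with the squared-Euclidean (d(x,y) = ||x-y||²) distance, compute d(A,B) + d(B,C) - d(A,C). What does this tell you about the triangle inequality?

d(A,B) = 3² + 5² = 34, d(B,C) = 3² + 3² = 18, d(A,C) = 6² + 8² = 100.
d(A,B) + d(B,C) - d(A,C) = 34 + 18 - 100 = 52 - 100 = -48. This is < 0, so the triangle inequality FAILS for these points (squared-Euclidean is not a metric).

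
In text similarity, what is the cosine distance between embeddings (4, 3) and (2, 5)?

With u = (4, 3), v = (2, 5):
u·v = 4·2 + 3·5 = 8 + 15 = 23.
|u| = √(4² + 3²) = √25, |v| = √(2² + 5²) = √29, so |u||v| = √(25·29) = √725.
cos θ = (u·v)/(|u||v|) = 23/√725 ≈ 0.8542
Cosine distance = 1 - cos θ ≈ 1 - 0.8542 = 0.1458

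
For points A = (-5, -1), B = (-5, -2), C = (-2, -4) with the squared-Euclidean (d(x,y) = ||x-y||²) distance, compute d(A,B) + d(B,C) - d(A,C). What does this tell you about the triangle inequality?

d(A,B) = 0² + 1² = 1, d(B,C) = 3² + 2² = 13, d(A,C) = 3² + 3² = 18.
d(A,B) + d(B,C) - d(A,C) = 1 + 13 - 18 = 14 - 18 = -4. This is < 0, so the triangle inequality FAILS for these points (squared-Euclidean is not a metric).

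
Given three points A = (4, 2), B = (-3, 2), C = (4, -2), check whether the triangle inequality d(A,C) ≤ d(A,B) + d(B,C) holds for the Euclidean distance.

d(A,B) = √(7² + 0²) = √49 = 7, d(B,C) = √(7² + 4²) = √65 ≈ 8.0623, d(A,C) = √(0² + 4²) = √16 = 4.
d(A,C) = 4 ≤ 7 + 8.0623 = 15.0623. Triangle inequality is satisfied.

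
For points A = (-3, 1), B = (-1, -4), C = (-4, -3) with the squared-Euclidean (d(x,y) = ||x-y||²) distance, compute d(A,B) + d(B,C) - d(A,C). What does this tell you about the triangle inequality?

d(A,B) = 2² + 5² = 29, d(B,C) = 3² + 1² = 10, d(A,C) = 1² + 4² = 17.
d(A,B) + d(B,C) - d(A,C) = 29 + 10 - 17 = 39 - 17 = 22. This is ≥ 0, so the triangle inequality holds for these points.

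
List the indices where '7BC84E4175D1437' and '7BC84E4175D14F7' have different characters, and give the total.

Differing positions: 14. Hamming distance = 1.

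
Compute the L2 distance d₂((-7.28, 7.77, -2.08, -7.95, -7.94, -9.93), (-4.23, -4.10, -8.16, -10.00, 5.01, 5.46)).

√(Σ(x_i - y_i)²) = √((-7.28 - (-4.23))² + (7.77 - (-4.1))² + (-2.08 - (-8.16))² + (-7.95 - (-10))² + (-7.94 - 5.01)² + (-9.93 - 5.46)²)
= √((-3.05)² + 11.87² + 6.08² + 2.05² + (-12.95)² + (-15.39)²) = √(9.3025 + 140.8969 + 36.9664 + 4.2025 + 167.7025 + 236.8521) = √595.9229 ≈ 24.4115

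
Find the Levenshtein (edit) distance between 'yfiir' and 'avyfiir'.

Let D[i][j] be the edit distance between the first i characters of 'yfiir' and the first j characters of 'avyfiir', with D[i][0] = i, D[0][j] = j, and D[i][j] = D[i-1][j-1] if the characters match, else 1 + min(D[i-1][j], D[i][j-1], D[i-1][j-1]). Filling the table (rows: prefixes of 'yfiir', columns: prefixes of 'avyfiir'):
     ε  a  v  y  f  i  i  r
  ε  0  1  2  3  4  5  6  7
  y  1  1  2  2  3  4  5  6
  f  2  2  2  3  2  3  4  5
  i  3  3  3  3  3  2  3  4
  i  4  4  4  4  4  3  2  3
  r  5  5  5  5  5  4  3  2
The bottom-right entry gives D[5][7] = 2, so no sequence of fewer than 2 edits works. Backtracking through the table gives one optimal edit sequence (2 edits):
  yfiir → ayfiir (ins a @1)
  ayfiir → avyfiir (ins v @2)
Edit distance = 2.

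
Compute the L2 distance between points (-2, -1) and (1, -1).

(Σ|x_i - y_i|^2)^(1/2) = (|-2 - 1|^2 + |-1 - (-1)|^2)^(1/2)
= (3^2 + 0^2)^(1/2) = (9 + 0)^(1/2) = (9)^(1/2) = 3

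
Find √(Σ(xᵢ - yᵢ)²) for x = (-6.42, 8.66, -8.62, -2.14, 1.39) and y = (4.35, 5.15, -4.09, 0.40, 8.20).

√(Σ(x_i - y_i)²) = √((-6.42 - 4.35)² + (8.66 - 5.15)² + (-8.62 - (-4.09))² + (-2.14 - 0.4)² + (1.39 - 8.2)²)
= √((-10.77)² + 3.51² + (-4.53)² + (-2.54)² + (-6.81)²) = √(115.9929 + 12.3201 + 20.5209 + 6.4516 + 46.3761) = √201.6616 ≈ 14.2008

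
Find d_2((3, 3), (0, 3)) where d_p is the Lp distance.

(Σ|x_i - y_i|^2)^(1/2) = (|3 - 0|^2 + |3 - 3|^2)^(1/2)
= (3^2 + 0^2)^(1/2) = (9 + 0)^(1/2) = (9)^(1/2) = 3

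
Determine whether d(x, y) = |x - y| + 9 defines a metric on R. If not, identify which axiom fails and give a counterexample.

No. d fails identity of indiscernibles (specifically d(x,x) = 0): d(6, 6) = |6 - 6| + 9 = 0 + 9 = 9 ≠ 0.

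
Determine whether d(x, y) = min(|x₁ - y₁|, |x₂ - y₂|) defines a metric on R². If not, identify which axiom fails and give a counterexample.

No. d fails identity of indiscernibles: take x = (1, 0) and y = (1, 1). Then d(x,y) = min(|1 - 1|, |0 - 1|) = min(0, 1) = 0, yet x ≠ y.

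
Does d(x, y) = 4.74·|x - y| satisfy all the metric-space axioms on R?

Yes. Since |x - y| is a metric on R and 4.74 > 0, the positive scalar multiple 4.74·|x - y| is also a metric: scaling by a positive constant preserves non-negativity, identity (d=0 ⟺ |x-y|=0 ⟺ x=y), symmetry, and the triangle inequality.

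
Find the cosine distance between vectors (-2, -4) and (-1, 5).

With u = (-2, -4), v = (-1, 5):
u·v = (-2)·(-1) + (-4)·5 = 2 + (-20) = -18.
|u| = √((-2)² + (-4)²) = √20, |v| = √((-1)² + 5²) = √26, so |u||v| = √(20·26) = √520.
cos θ = (u·v)/(|u||v|) = -18/√520 ≈ -0.7894
Cosine distance = 1 - cos θ ≈ 1 - (-0.7894) = 1.7894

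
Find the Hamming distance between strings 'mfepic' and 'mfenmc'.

Differing positions: 4, 5. Hamming distance = 2.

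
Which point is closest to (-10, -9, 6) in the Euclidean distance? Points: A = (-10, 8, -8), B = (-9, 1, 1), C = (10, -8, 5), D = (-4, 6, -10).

Distances: d(A) ≈ 22.0227, d(B) ≈ 11.225, d(C) ≈ 20.0499, d(D) ≈ 22.7376. Nearest: B = (-9, 1, 1) with distance 11.225.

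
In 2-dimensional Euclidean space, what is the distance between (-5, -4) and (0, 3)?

√(Σ(x_i - y_i)²) = √((-5 - 0)² + (-4 - 3)²)
= √((-5)² + (-7)²) = √(25 + 49) = √74 ≈ 8.6023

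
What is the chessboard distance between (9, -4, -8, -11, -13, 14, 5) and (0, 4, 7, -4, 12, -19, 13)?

max(|x_i - y_i|) = max(|9 - 0|, |-4 - 4|, |-8 - 7|, |-11 - (-4)|, |-13 - 12|, |14 - (-19)|, |5 - 13|) = max(9, 8, 15, 7, 25, 33, 8) = 33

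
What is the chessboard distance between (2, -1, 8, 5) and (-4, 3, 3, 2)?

max(|x_i - y_i|) = max(|2 - (-4)|, |-1 - 3|, |8 - 3|, |5 - 2|) = max(6, 4, 5, 3) = 6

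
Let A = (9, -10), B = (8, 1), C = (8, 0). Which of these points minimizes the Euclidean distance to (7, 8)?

Distances: d(A) ≈ 18.1108, d(B) ≈ 7.0711, d(C) ≈ 8.0623. Nearest: B = (8, 1) with distance 7.0711.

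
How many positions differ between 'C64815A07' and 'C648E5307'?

Differing positions: 5, 7. Hamming distance = 2.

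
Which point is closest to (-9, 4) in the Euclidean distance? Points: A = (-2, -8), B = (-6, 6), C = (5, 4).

Distances: d(A) ≈ 13.8924, d(B) ≈ 3.6056, d(C) = 14. Nearest: B = (-6, 6) with distance 3.6056.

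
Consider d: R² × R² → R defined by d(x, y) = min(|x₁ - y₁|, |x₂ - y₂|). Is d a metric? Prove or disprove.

No. d fails identity of indiscernibles: take x = (-2, 0) and y = (-2, 1). Then d(x,y) = min(|-2 - (-2)|, |0 - 1|) = min(0, 1) = 0, yet x ≠ y.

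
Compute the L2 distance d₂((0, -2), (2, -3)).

√(Σ(x_i - y_i)²) = √((0 - 2)² + (-2 - (-3))²)
= √((-2)² + 1²) = √(4 + 1) = √5 ≈ 2.2361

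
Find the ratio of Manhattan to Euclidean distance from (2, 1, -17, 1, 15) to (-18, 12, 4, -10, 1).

L1 = |2 - (-18)| + |1 - 12| + |-17 - 4| + |1 - (-10)| + |15 - 1| = 20 + 11 + 21 + 11 + 14 = 77
L2 = √(20² + 11² + 21² + 11² + 14²) = √1279 ≈ 35.7631
L1 ≥ L2 always (equality iff movement is along one axis); L1 > L2 here.
Ratio L1/L2 = 77/√1279 ≈ 2.1531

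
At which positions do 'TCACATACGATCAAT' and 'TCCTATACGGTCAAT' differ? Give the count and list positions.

Differing positions: 3, 4, 10. Hamming distance = 3.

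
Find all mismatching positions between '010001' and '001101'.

Differing positions: 2, 3, 4. Hamming distance = 3.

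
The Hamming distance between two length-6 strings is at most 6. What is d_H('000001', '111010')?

Differing positions: 1, 2, 3, 5, 6. Hamming distance = 5. The maximum possible Hamming distance for length-6 strings is 6, so d_H/6 = 5/6 ≈ 0.8333.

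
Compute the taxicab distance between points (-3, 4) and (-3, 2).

Σ|x_i - y_i| = |-3 - (-3)| + |4 - 2| = 0 + 2 = 2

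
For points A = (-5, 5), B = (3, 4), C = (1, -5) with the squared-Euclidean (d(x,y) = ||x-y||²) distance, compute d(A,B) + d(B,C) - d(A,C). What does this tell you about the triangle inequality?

d(A,B) = 8² + 1² = 65, d(B,C) = 2² + 9² = 85, d(A,C) = 6² + 10² = 136.
d(A,B) + d(B,C) - d(A,C) = 65 + 85 - 136 = 150 - 136 = 14. This is ≥ 0, so the triangle inequality holds for these points.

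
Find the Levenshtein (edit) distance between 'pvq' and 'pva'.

Let D[i][j] be the edit distance between the first i characters of 'pvq' and the first j characters of 'pva', with D[i][0] = i, D[0][j] = j, and D[i][j] = D[i-1][j-1] if the characters match, else 1 + min(D[i-1][j], D[i][j-1], D[i-1][j-1]). Filling the table (rows: prefixes of 'pvq', columns: prefixes of 'pva'):
     ε  p  v  a
  ε  0  1  2  3
  p  1  0  1  2
  v  2  1  0  1
  q  3  2  1  1
The bottom-right entry gives D[3][3] = 1, so no sequence of fewer than 1 edit works. Backtracking through the table gives one optimal edit sequence (1 edit):
  pvq → pva (sub q→a @3)
Edit distance = 1.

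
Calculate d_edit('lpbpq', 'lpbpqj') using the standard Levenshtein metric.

Let D[i][j] be the edit distance between the first i characters of 'lpbpq' and the first j characters of 'lpbpqj', with D[i][0] = i, D[0][j] = j, and D[i][j] = D[i-1][j-1] if the characters match, else 1 + min(D[i-1][j], D[i][j-1], D[i-1][j-1]). Filling the table (rows: prefixes of 'lpbpq', columns: prefixes of 'lpbpqj'):
     ε  l  p  b  p  q  j
  ε  0  1  2  3  4  5  6
  l  1  0  1  2  3  4  5
  p  2  1  0  1  2  3  4
  b  3  2  1  0  1  2  3
  p  4  3  2  1  0  1  2
  q  5  4  3  2  1  0  1
The bottom-right entry gives D[5][6] = 1, so no sequence of fewer than 1 edit works. Backtracking through the table gives one optimal edit sequence (1 edit):
  lpbpq → lpbpqj (ins j @6)
Edit distance = 1.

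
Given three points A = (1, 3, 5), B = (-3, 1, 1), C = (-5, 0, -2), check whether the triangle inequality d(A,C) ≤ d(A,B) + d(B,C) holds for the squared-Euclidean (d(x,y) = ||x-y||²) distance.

d(A,B) = 4² + 2² + 4² = 36, d(B,C) = 2² + 1² + 3² = 14, d(A,C) = 6² + 3² + 7² = 94.
d(A,C) = 94 > 36 + 14 = 50. Triangle inequality is VIOLATED. (Squared-Euclidean is not a metric — this is a counterexample.)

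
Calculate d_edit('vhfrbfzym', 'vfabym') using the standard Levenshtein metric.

Let D[i][j] be the edit distance between the first i characters of 'vhfrbfzym' and the first j characters of 'vfabym', with D[i][0] = i, D[0][j] = j, and D[i][j] = D[i-1][j-1] if the characters match, else 1 + min(D[i-1][j], D[i][j-1], D[i-1][j-1]). Filling the table (rows: prefixes of 'vhfrbfzym', columns: prefixes of 'vfabym'):
     ε  v  f  a  b  y  m
  ε  0  1  2  3  4  5  6
  v  1  0  1  2  3  4  5
  h  2  1  1  2  3  4  5
  f  3  2  1  2  3  4  5
  r  4  3  2  2  3  4  5
  b  5  4  3  3  2  3  4
  f  6  5  4  4  3  3  4
  z  7  6  5  5  4  4  4
  y  8  7  6  6  5  4  5
  m  9  8  7  7  6  5  4
The bottom-right entry gives D[9][6] = 4, so no sequence of fewer than 4 edits works. Backtracking through the table gives one optimal edit sequence (4 edits):
  vhfrbfzym → vfrbfzym (del h @2)
  vfrbfzym → vfabfzym (sub r→a @3)
  vfabfzym → vfabzym (del f @5)
  vfabzym → vfabym (del z @5)
Edit distance = 4.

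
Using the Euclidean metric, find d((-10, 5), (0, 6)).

√(Σ(x_i - y_i)²) = √((-10 - 0)² + (5 - 6)²)
= √((-10)² + (-1)²) = √(100 + 1) = √101 ≈ 10.0499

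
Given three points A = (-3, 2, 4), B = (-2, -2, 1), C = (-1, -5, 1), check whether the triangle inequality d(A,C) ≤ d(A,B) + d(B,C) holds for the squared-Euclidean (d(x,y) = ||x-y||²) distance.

d(A,B) = 1² + 4² + 3² = 26, d(B,C) = 1² + 3² + 0² = 10, d(A,C) = 2² + 7² + 3² = 62.
d(A,C) = 62 > 26 + 10 = 36. Triangle inequality is VIOLATED. (Squared-Euclidean is not a metric — this is a counterexample.)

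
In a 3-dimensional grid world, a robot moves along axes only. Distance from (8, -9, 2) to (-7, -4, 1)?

Σ|x_i - y_i| = |8 - (-7)| + |-9 - (-4)| + |2 - 1| = 15 + 5 + 1 = 21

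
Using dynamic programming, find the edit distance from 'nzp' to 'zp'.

Let D[i][j] be the edit distance between the first i characters of 'nzp' and the first j characters of 'zp', with D[i][0] = i, D[0][j] = j, and D[i][j] = D[i-1][j-1] if the characters match, else 1 + min(D[i-1][j], D[i][j-1], D[i-1][j-1]). Filling the table (rows: prefixes of 'nzp', columns: prefixes of 'zp'):
     ε  z  p
  ε  0  1  2
  n  1  1  2
  z  2  1  2
  p  3  2  1
The bottom-right entry gives D[3][2] = 1, so no sequence of fewer than 1 edit works. Backtracking through the table gives one optimal edit sequence (1 edit):
  nzp → zp (del n @1)
Edit distance = 1.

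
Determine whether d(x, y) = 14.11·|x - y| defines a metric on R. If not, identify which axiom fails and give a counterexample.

Yes. Since |x - y| is a metric on R and 14.11 > 0, the positive scalar multiple 14.11·|x - y| is also a metric: scaling by a positive constant preserves non-negativity, identity (d=0 ⟺ |x-y|=0 ⟺ x=y), symmetry, and the triangle inequality.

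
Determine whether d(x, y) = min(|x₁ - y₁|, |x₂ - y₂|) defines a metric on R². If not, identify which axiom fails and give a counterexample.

No. d fails identity of indiscernibles: take x = (3, 0) and y = (3, 4). Then d(x,y) = min(|3 - 3|, |0 - 4|) = min(0, 4) = 0, yet x ≠ y.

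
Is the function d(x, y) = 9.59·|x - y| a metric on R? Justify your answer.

Yes. Since |x - y| is a metric on R and 9.59 > 0, the positive scalar multiple 9.59·|x - y| is also a metric: scaling by a positive constant preserves non-negativity, identity (d=0 ⟺ |x-y|=0 ⟺ x=y), symmetry, and the triangle inequality.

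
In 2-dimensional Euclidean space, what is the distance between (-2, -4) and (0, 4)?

√(Σ(x_i - y_i)²) = √((-2 - 0)² + (-4 - 4)²)
= √((-2)² + (-8)²) = √(4 + 64) = √68 ≈ 8.2462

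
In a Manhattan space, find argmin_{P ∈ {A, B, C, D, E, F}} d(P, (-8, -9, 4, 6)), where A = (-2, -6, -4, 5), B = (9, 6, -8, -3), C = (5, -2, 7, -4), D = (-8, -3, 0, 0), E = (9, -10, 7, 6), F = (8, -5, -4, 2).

Distances: d(A) = 18, d(B) = 53, d(C) = 33, d(D) = 16, d(E) = 21, d(F) = 32. Nearest: D = (-8, -3, 0, 0) with distance 16.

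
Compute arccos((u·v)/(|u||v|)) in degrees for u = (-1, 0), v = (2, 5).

With u = (-1, 0), v = (2, 5):
u·v = (-1)·2 + 0·5 = (-2) + 0 = -2.
|u| = √((-1)² + 0²) = √1, |v| = √(2² + 5²) = √29, so |u||v| = √(1·29) = √29.
cos θ = (u·v)/(|u||v|) = -2/√29 ≈ -0.371391
θ = arccos(-0.371391) ≈ 111.8°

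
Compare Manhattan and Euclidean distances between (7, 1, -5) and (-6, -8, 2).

L1 = |7 - (-6)| + |1 - (-8)| + |-5 - 2| = 13 + 9 + 7 = 29
L2 = √(13² + 9² + 7²) = √299 ≈ 17.2916
L1 ≥ L2 always (equality iff movement is along one axis); L1 > L2 here.
Ratio L1/L2 = 29/√299 ≈ 1.6771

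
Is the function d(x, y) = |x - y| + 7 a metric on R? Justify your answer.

No. d fails identity of indiscernibles (specifically d(x,x) = 0): d(-6, -6) = |-6 - (-6)| + 7 = 0 + 7 = 7 ≠ 0.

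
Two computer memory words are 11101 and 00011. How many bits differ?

Differing positions: 1, 2, 3, 4. Hamming distance = 4.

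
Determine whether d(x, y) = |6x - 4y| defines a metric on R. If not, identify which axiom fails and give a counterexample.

No. d fails symmetry: d(1, 6) = |6·1 - 4·6| = |-18| = 18, but d(6, 1) = |6·6 - 4·1| = |32| = 32. Since 18 ≠ 32, d(x,y) ≠ d(y,x) in general.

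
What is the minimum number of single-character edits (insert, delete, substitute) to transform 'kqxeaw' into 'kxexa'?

Let D[i][j] be the edit distance between the first i characters of 'kqxeaw' and the first j characters of 'kxexa', with D[i][0] = i, D[0][j] = j, and D[i][j] = D[i-1][j-1] if the characters match, else 1 + min(D[i-1][j], D[i][j-1], D[i-1][j-1]). Filling the table (rows: prefixes of 'kqxeaw', columns: prefixes of 'kxexa'):
     ε  k  x  e  x  a
  ε  0  1  2  3  4  5
  k  1  0  1  2  3  4
  q  2  1  1  2  3  4
  x  3  2  1  2  2  3
  e  4  3  2  1  2  3
  a  5  4  3  2  2  2
  w  6  5  4  3  3  3
The bottom-right entry gives D[6][5] = 3, so no sequence of fewer than 3 edits works. Backtracking through the table gives one optimal edit sequence (3 edits):
  kqxeaw → kxeaw (del q @2)
  kxeaw → kxexw (sub a→x @4)
  kxexw → kxexa (sub w→a @5)
Edit distance = 3.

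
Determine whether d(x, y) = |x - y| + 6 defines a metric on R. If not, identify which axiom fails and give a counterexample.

No. d fails identity of indiscernibles (specifically d(x,x) = 0): d(2, 2) = |2 - 2| + 6 = 0 + 6 = 6 ≠ 0.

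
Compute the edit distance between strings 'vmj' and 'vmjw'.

Let D[i][j] be the edit distance between the first i characters of 'vmj' and the first j characters of 'vmjw', with D[i][0] = i, D[0][j] = j, and D[i][j] = D[i-1][j-1] if the characters match, else 1 + min(D[i-1][j], D[i][j-1], D[i-1][j-1]). Filling the table (rows: prefixes of 'vmj', columns: prefixes of 'vmjw'):
     ε  v  m  j  w
  ε  0  1  2  3  4
  v  1  0  1  2  3
  m  2  1  0  1  2
  j  3  2  1  0  1
The bottom-right entry gives D[3][4] = 1, so no sequence of fewer than 1 edit works. Backtracking through the table gives one optimal edit sequence (1 edit):
  vmj → vmjw (ins w @4)
Edit distance = 1.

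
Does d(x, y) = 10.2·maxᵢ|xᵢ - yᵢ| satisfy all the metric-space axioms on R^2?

Yes. The L∞ (Chebyshev) norm induces a metric on R^2, and multiplying a metric by a positive constant 10.2 > 0 preserves all four axioms: non-negativity (10.2·||x-y|| ≥ 0), identity (10.2·||x-y|| = 0 ⟺ ||x-y|| = 0 ⟺ x = y), symmetry (||x-y|| = ||y-x||), and the triangle inequality (10.2·||x-z|| ≤ 10.2·||x-y|| + 10.2·||y-z||). So d is a metric.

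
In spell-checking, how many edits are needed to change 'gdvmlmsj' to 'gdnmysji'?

Let D[i][j] be the edit distance between the first i characters of 'gdvmlmsj' and the first j characters of 'gdnmysji', with D[i][0] = i, D[0][j] = j, and D[i][j] = D[i-1][j-1] if the characters match, else 1 + min(D[i-1][j], D[i][j-1], D[i-1][j-1]). Filling the table (rows: prefixes of 'gdvmlmsj', columns: prefixes of 'gdnmysji'):
     ε  g  d  n  m  y  s  j  i
  ε  0  1  2  3  4  5  6  7  8
  g  1  0  1  2  3  4  5  6  7
  d  2  1  0  1  2  3  4  5  6
  v  3  2  1  1  2  3  4  5  6
  m  4  3  2  2  1  2  3  4  5
  l  5  4  3  3  2  2  3  4  5
  m  6  5  4  4  3  3  3  4  5
  s  7  6  5  5  4  4  3  4  5
  j  8  7  6  6  5  5  4  3  4
The bottom-right entry gives D[8][8] = 4, so no sequence of fewer than 4 edits works. Backtracking through the table gives one optimal edit sequence (4 edits):
  gdvmlmsj → gdnmlmsj (sub v→n @3)
  gdnmlmsj → gdnmmsj (del l @5)
  gdnmmsj → gdnmysj (sub m→y @5)
  gdnmysj → gdnmysji (ins i @8)
Edit distance = 4.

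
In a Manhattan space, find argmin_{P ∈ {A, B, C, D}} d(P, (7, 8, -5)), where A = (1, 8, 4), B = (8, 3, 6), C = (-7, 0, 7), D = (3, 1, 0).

Distances: d(A) = 15, d(B) = 17, d(C) = 34, d(D) = 16. Nearest: A = (1, 8, 4) with distance 15.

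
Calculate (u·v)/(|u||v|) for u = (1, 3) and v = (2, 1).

With u = (1, 3), v = (2, 1):
u·v = 1·2 + 3·1 = 2 + 3 = 5.
|u| = √(1² + 3²) = √10, |v| = √(2² + 1²) = √5, so |u||v| = √(10·5) = √50.
cos θ = (u·v)/(|u||v|) = 5/√50 ≈ 0.7071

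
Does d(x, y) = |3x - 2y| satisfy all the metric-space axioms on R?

No. d fails symmetry: d(5, 2) = |3·5 - 2·2| = |11| = 11, but d(2, 5) = |3·2 - 2·5| = |-4| = 4. Since 11 ≠ 4, d(x,y) ≠ d(y,x) in general.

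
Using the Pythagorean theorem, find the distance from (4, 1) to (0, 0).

√(Σ(x_i - y_i)²) = √((4 - 0)² + (1 - 0)²)
= √(4² + 1²) = √(16 + 1) = √17 ≈ 4.1231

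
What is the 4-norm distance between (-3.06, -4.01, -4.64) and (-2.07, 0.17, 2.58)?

(Σ|x_i - y_i|^4)^(1/4) = (|-3.06 - (-2.07)|^4 + |-4.01 - 0.17|^4 + |-4.64 - 2.58|^4)^(1/4)
= (0.99^4 + 4.18^4 + 7.22^4)^(1/4) ≈ (0.9606 + 305.2848 + 2717.3701)^(1/4) = (3023.6155)^(1/4) ≈ 7.4153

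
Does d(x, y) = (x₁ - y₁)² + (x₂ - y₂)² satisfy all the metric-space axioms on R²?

No. The squared Euclidean distance fails the triangle inequality. Counterexample: x = (0, 0), y = (4, 5), z = (8, 10). d(x,z) = 8² + 10² = 164, but d(x,y) + d(y,z) = (4² + 5²) + (4² + 5²) = 41 + 41 = 82. Since 164 > 82, the triangle inequality is violated. (Note: √d, the ordinary Euclidean distance, IS a metric.)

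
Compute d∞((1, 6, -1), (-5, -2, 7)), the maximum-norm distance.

max(|x_i - y_i|) = max(|1 - (-5)|, |6 - (-2)|, |-1 - 7|) = max(6, 8, 8) = 8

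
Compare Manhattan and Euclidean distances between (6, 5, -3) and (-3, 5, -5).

L1 = |6 - (-3)| + |5 - 5| + |-3 - (-5)| = 9 + 0 + 2 = 11
L2 = √(9² + 0² + 2²) = √85 ≈ 9.2195
L1 ≥ L2 always (equality iff movement is along one axis); L1 > L2 here.
Ratio L1/L2 = 11/√85 ≈ 1.1931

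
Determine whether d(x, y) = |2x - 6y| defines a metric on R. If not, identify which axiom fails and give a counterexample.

No. d fails symmetry: d(7, 1) = |2·7 - 6·1| = |8| = 8, but d(1, 7) = |2·1 - 6·7| = |-40| = 40. Since 8 ≠ 40, d(x,y) ≠ d(y,x) in general.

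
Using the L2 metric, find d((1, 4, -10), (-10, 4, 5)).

√(Σ(x_i - y_i)²) = √((1 - (-10))² + (4 - 4)² + (-10 - 5)²)
= √(11² + 0² + (-15)²) = √(121 + 0 + 225) = √346 ≈ 18.6011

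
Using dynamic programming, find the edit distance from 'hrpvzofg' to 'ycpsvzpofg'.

Let D[i][j] be the edit distance between the first i characters of 'hrpvzofg' and the first j characters of 'ycpsvzpofg', with D[i][0] = i, D[0][j] = j, and D[i][j] = D[i-1][j-1] if the characters match, else 1 + min(D[i-1][j], D[i][j-1], D[i-1][j-1]). Filling the table (rows: prefixes of 'hrpvzofg', columns: prefixes of 'ycpsvzpofg'):
     ε  y  c  p  s  v  z  p  o  f  g
  ε  0  1  2  3  4  5  6  7  8  9 10
  h  1  1  2  3  4  5  6  7  8  9 10
  r  2  2  2  3  4  5  6  7  8  9 10
  p  3  3  3  2  3  4  5  6  7  8  9
  v  4  4  4  3  3  3  4  5  6  7  8
  z  5  5  5  4  4  4  3  4  5  6  7
  o  6  6  6  5  5  5  4  4  4  5  6
  f  7  7  7  6  6  6  5  5  5  4  5
  g  8  8  8  7  7  7  6  6  6  5  4
The bottom-right entry gives D[8][10] = 4, so no sequence of fewer than 4 edits works. Backtracking through the table gives one optimal edit sequence (4 edits):
  hrpvzofg → yrpvzofg (sub h→y @1)
  yrpvzofg → ycpvzofg (sub r→c @2)
  ycpvzofg → ycpsvzofg (ins s @4)
  ycpsvzofg → ycpsvzpofg (ins p @7)
Edit distance = 4.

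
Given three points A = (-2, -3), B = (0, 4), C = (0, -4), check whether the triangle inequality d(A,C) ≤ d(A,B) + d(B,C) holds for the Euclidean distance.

d(A,B) = √(2² + 7²) = √53 ≈ 7.2801, d(B,C) = √(0² + 8²) = √64 = 8, d(A,C) = √(2² + 1²) = √5 ≈ 2.2361.
d(A,C) ≈ 2.2361 ≤ 7.2801 + 8 = 15.2801. Triangle inequality is satisfied.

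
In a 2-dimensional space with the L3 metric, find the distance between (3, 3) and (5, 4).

(Σ|x_i - y_i|^3)^(1/3) = (|3 - 5|^3 + |3 - 4|^3)^(1/3)
= (2^3 + 1^3)^(1/3) = (8 + 1)^(1/3) = (9)^(1/3) ≈ 2.0801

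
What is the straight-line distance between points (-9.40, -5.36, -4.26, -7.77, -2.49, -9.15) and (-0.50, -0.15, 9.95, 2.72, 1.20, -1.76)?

√(Σ(x_i - y_i)²) = √((-9.4 - (-0.5))² + (-5.36 - (-0.15))² + (-4.26 - 9.95)² + (-7.77 - 2.72)² + (-2.49 - 1.2)² + (-9.15 - (-1.76))²)
= √((-8.9)² + (-5.21)² + (-14.21)² + (-10.49)² + (-3.69)² + (-7.39)²) = √(79.21 + 27.1441 + 201.9241 + 110.0401 + 13.6161 + 54.6121) = √486.5465 ≈ 22.0578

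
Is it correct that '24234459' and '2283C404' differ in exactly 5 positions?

Differing positions: 2, 3, 5, 7, 8. Hamming distance = 5, so the claim is true.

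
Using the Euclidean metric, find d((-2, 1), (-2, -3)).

√(Σ(x_i - y_i)²) = √((-2 - (-2))² + (1 - (-3))²)
= √(0² + 4²) = √(0 + 16) = √16 = 4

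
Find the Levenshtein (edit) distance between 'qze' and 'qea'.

Let D[i][j] be the edit distance between the first i characters of 'qze' and the first j characters of 'qea', with D[i][0] = i, D[0][j] = j, and D[i][j] = D[i-1][j-1] if the characters match, else 1 + min(D[i-1][j], D[i][j-1], D[i-1][j-1]). Filling the table (rows: prefixes of 'qze', columns: prefixes of 'qea'):
     ε  q  e  a
  ε  0  1  2  3
  q  1  0  1  2
  z  2  1  1  2
  e  3  2  1  2
The bottom-right entry gives D[3][3] = 2, so no sequence of fewer than 2 edits works. Backtracking through the table gives one optimal edit sequence (2 edits):
  qze → qee (sub z→e @2)
  qee → qea (sub e→a @3)
Edit distance = 2.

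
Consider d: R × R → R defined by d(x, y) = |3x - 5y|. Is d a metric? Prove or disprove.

No. d fails symmetry: d(9, 6) = |3·9 - 5·6| = |-3| = 3, but d(6, 9) = |3·6 - 5·9| = |-27| = 27. Since 3 ≠ 27, d(x,y) ≠ d(y,x) in general.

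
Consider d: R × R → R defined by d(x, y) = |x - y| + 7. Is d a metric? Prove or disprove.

No. d fails identity of indiscernibles (specifically d(x,x) = 0): d(6, 6) = |6 - 6| + 7 = 0 + 7 = 7 ≠ 0.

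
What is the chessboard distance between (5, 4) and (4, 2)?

max(|x_i - y_i|) = max(|5 - 4|, |4 - 2|) = max(1, 2) = 2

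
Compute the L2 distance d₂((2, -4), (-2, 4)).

√(Σ(x_i - y_i)²) = √((2 - (-2))² + (-4 - 4)²)
= √(4² + (-8)²) = √(16 + 64) = √80 ≈ 8.9443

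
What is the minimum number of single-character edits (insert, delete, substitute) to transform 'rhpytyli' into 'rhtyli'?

Let D[i][j] be the edit distance between the first i characters of 'rhpytyli' and the first j characters of 'rhtyli', with D[i][0] = i, D[0][j] = j, and D[i][j] = D[i-1][j-1] if the characters match, else 1 + min(D[i-1][j], D[i][j-1], D[i-1][j-1]). Filling the table (rows: prefixes of 'rhpytyli', columns: prefixes of 'rhtyli'):
     ε  r  h  t  y  l  i
  ε  0  1  2  3  4  5  6
  r  1  0  1  2  3  4  5
  h  2  1  0  1  2  3  4
  p  3  2  1  1  2  3  4
  y  4  3  2  2  1  2  3
  t  5  4  3  2  2  2  3
  y  6  5  4  3  2  3  3
  l  7  6  5  4  3  2  3
  i  8  7  6  5  4  3  2
The bottom-right entry gives D[8][6] = 2, so no sequence of fewer than 2 edits works. Backtracking through the table gives one optimal edit sequence (2 edits):
  rhpytyli → rhytyli (del p @3)
  rhytyli → rhtyli (del y @3)
Edit distance = 2.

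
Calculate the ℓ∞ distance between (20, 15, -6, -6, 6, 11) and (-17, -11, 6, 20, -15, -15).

max(|x_i - y_i|) = max(|20 - (-17)|, |15 - (-11)|, |-6 - 6|, |-6 - 20|, |6 - (-15)|, |11 - (-15)|) = max(37, 26, 12, 26, 21, 26) = 37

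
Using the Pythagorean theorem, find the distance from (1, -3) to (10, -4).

√(Σ(x_i - y_i)²) = √((1 - 10)² + (-3 - (-4))²)
= √((-9)² + 1²) = √(81 + 1) = √82 ≈ 9.0554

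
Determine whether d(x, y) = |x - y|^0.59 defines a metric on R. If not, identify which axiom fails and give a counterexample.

Yes. With 0 < p = 0.59 ≤ 1, d(x,y) = |x-y|^0.59 is a metric on R. Non-negativity and symmetry are immediate; |x-y|^0.59 = 0 ⟺ |x-y| = 0 ⟺ x = y. For the triangle inequality, the function t ↦ t^0.59 is subadditive on [0,∞) when p ≤ 1, so |x-z|^0.59 ≤ (|x-y| + |y-z|)^0.59 ≤ |x-y|^0.59 + |y-z|^0.59.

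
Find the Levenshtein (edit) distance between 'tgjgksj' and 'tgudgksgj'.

Let D[i][j] be the edit distance between the first i characters of 'tgjgksj' and the first j characters of 'tgudgksgj', with D[i][0] = i, D[0][j] = j, and D[i][j] = D[i-1][j-1] if the characters match, else 1 + min(D[i-1][j], D[i][j-1], D[i-1][j-1]). Filling the table (rows: prefixes of 'tgjgksj', columns: prefixes of 'tgudgksgj'):
     ε  t  g  u  d  g  k  s  g  j
  ε  0  1  2  3  4  5  6  7  8  9
  t  1  0  1  2  3  4  5  6  7  8
  g  2  1  0  1  2  3  4  5  6  7
  j  3  2  1  1  2  3  4  5  6  6
  g  4  3  2  2  2  2  3  4  5  6
  k  5  4  3  3  3  3  2  3  4  5
  s  6  5  4  4  4  4  3  2  3  4
  j  7  6  5  5  5  5  4  3  3  3
The bottom-right entry gives D[7][9] = 3, so no sequence of fewer than 3 edits works. Backtracking through the table gives one optimal edit sequence (3 edits):
  tgjgksj → tgujgksj (ins u @3)
  tgujgksj → tgudgksj (sub j→d @4)
  tgudgksj → tgudgksgj (ins g @8)
Edit distance = 3.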